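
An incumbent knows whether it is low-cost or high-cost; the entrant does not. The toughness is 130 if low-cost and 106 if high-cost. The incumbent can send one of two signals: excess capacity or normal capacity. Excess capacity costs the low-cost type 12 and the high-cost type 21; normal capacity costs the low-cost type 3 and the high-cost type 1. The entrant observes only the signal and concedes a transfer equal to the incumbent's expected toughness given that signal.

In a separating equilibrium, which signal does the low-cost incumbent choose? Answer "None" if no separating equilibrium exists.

None

Try low-cost → excess capacity, high-cost → normal capacity:
  If types separate, excess capacity earns payment 130 and normal capacity earns 106.
  Low-cost: excess capacity gives 130 − 12 = 118; normal capacity gives 106 − 3 = 103. No deviation. ✓
  High-cost: normal capacity gives 106 − 1 = 105; excess capacity gives 130 − 21 = 109. Would deviate. ✗
Try low-cost → normal capacity, high-cost → excess capacity:
  If types separate, normal capacity earns payment 130 and excess capacity earns 106.
  Low-cost: normal capacity gives 130 − 3 = 127; excess capacity gives 106 − 12 = 94. No deviation. ✓
  High-cost: excess capacity gives 106 − 21 = 85; normal capacity gives 130 − 1 = 129. Would deviate. ✗
Neither assignment is incentive-compatible.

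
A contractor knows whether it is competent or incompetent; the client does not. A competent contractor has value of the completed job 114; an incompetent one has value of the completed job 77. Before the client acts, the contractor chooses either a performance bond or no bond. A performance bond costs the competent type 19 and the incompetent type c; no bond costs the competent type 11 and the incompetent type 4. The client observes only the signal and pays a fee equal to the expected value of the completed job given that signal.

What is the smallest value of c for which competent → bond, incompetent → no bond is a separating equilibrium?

41

Under separation: bond → competent (pays 114); no bond → incompetent (pays 77).
Competent: 114 − 19 = 95 ≥ 77 − 11 = 66. Holds regardless of c. ✓
Incompetent: 77 − 4 ≥ 114 − c, so c ≥ 114 − 73 = 41.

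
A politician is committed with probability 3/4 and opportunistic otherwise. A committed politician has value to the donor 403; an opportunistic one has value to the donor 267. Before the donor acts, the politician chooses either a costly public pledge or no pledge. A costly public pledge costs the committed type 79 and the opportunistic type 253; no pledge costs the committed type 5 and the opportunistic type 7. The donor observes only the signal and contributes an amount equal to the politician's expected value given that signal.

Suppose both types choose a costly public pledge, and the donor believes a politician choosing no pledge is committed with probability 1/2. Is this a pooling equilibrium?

No

At the pooled signal (pledge) the donor holds the prior 3/4 and pays 3/4·403 + 1/4·267 = 369. Off-path (no pledge) belief 1/2 gives 1/2·403 + 1/2·267 = 335.
Committed: pledge gives 369 − 79 = 290; no pledge gives 335 − 5 = 330. Deviates. ✗
Opportunistic: pledge gives 369 − 253 = 116; no pledge gives 335 − 7 = 328. Deviates. ✗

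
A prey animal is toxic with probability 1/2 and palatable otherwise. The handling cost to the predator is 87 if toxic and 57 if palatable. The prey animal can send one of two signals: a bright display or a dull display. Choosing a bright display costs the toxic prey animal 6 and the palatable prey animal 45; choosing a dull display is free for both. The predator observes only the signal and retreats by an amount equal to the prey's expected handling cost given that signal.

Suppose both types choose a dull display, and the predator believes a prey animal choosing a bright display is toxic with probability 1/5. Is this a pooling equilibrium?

Yes

At the pooled signal (dull display) the predator holds the prior 1/2 and pays 1/2·87 + 1/2·57 = 72. Off-path (bright display) belief 1/5 gives 1/5·87 + 4/5·57 = 63.
Toxic: dull display gives 72 − 0 = 72; bright display gives 63 − 6 = 57. Stays. ✓
Palatable: dull display gives 72 − 0 = 72; bright display gives 63 − 45 = 18. Stays. ✓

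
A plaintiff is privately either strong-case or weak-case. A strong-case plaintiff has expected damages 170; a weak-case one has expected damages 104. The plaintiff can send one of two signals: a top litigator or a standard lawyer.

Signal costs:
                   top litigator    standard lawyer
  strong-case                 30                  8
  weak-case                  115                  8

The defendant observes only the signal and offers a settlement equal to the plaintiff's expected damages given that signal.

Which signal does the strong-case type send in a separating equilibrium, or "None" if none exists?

top litigator

Try strong-case → top litigator, weak-case → standard lawyer:
  If types separate, top litigator earns payment 170 and standard lawyer earns 104.
  Strong-case: top litigator gives 170 − 30 = 140; standard lawyer gives 104 − 8 = 96. No deviation. ✓
  Weak-case: standard lawyer gives 104 − 8 = 96; top litigator gives 170 − 115 = 55. No deviation. ✓
Both hold — the strong-case type sends top litigator.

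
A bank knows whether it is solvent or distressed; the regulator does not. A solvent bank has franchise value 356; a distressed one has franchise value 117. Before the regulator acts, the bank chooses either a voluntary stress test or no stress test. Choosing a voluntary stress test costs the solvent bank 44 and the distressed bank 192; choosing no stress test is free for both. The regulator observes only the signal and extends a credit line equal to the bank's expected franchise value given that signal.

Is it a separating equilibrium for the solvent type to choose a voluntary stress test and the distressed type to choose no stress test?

If types separate, stress test earns payment 356 and no stress test earns 117.
Solvent: stress test gives 356 − 44 = 312; no stress test gives 117 − 0 = 117. No deviation. ✓
Distressed: no stress test gives 117 − 0 = 117; stress test gives 356 − 192 = 164. Would deviate. ✗

No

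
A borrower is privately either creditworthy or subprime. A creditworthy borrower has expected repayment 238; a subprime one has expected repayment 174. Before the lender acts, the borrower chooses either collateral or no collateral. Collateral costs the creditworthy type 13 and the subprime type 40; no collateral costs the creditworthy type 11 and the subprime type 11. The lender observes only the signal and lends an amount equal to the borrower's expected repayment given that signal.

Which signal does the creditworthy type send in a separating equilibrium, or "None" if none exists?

None

Try creditworthy → collateral, subprime → no collateral:
  Under separation the lender infers type exactly: collateral → creditworthy (pays 238), no collateral → subprime (pays 174).
  Creditworthy: collateral gives 238 − 13 = 225; no collateral gives 174 − 11 = 163. No deviation. ✓
  Subprime: no collateral gives 174 − 11 = 163; collateral gives 238 − 40 = 198. Would deviate. ✗
Try creditworthy → no collateral, subprime → collateral:
  Under separation the lender infers type exactly: no collateral → creditworthy (pays 238), collateral → subprime (pays 174).
  Creditworthy: no collateral gives 238 − 11 = 227; collateral gives 174 − 13 = 161. No deviation. ✓
  Subprime: collateral gives 174 − 40 = 134; no collateral gives 238 − 11 = 227. Would deviate. ✗
Neither assignment is incentive-compatible.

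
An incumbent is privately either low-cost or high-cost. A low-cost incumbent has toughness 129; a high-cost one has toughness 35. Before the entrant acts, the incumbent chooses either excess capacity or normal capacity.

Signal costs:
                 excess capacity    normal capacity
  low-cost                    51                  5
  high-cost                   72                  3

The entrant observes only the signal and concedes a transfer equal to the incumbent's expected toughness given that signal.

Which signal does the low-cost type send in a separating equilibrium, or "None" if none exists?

None

Try low-cost → excess capacity, high-cost → normal capacity:
  If types separate, excess capacity earns payment 129 and normal capacity earns 35.
  Low-cost: excess capacity gives 129 − 51 = 78; normal capacity gives 35 − 5 = 30. No deviation. ✓
  High-cost: normal capacity gives 35 − 3 = 32; excess capacity gives 129 − 72 = 57. Would deviate. ✗
Try low-cost → normal capacity, high-cost → excess capacity:
  If types separate, normal capacity earns payment 129 and excess capacity earns 35.
  Low-cost: normal capacity gives 129 − 5 = 124; excess capacity gives 35 − 51 = -16. No deviation. ✓
  High-cost: excess capacity gives 35 − 72 = -37; normal capacity gives 129 − 3 = 126. Would deviate. ✗
Neither assignment is incentive-compatible.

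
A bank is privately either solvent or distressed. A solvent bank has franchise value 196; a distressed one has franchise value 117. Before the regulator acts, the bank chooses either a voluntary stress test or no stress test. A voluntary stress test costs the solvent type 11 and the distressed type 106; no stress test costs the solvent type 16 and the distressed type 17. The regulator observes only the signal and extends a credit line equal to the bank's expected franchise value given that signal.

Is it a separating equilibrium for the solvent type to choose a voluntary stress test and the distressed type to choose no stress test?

Under separation the regulator infers type exactly: stress test → solvent (pays 196), no stress test → distressed (pays 117).
Solvent: stress test gives 196 − 11 = 185; no stress test gives 117 − 16 = 101. No deviation. ✓
Distressed: no stress test gives 117 − 17 = 100; stress test gives 196 − 106 = 90. No deviation. ✓
Neither type gains from mimicking the other.

Yes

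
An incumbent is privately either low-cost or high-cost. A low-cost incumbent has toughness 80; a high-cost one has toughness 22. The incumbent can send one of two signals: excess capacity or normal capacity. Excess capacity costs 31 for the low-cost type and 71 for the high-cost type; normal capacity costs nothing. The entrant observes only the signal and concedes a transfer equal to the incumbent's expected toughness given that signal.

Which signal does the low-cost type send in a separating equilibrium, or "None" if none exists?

Try low-cost → excess capacity, high-cost → normal capacity:
  If types separate, excess capacity earns payment 80 and normal capacity earns 22.
  Low-cost: excess capacity gives 80 − 31 = 49; normal capacity gives 22 − 0 = 22. No deviation. ✓
  High-cost: normal capacity gives 22 − 0 = 22; excess capacity gives 80 − 71 = 9. No deviation. ✓
Both hold — the low-cost type sends excess capacity.

excess capacity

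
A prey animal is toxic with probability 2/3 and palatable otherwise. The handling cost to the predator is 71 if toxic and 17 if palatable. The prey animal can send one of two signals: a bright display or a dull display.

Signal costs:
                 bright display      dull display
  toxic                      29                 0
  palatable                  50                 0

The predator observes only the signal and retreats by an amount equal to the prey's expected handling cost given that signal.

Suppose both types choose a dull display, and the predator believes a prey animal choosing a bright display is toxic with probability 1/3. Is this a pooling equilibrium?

At the pooled signal (dull display) the predator holds the prior 2/3 and pays 2/3·71 + 1/3·17 = 53. Off-path (bright display) belief 1/3 gives 1/3·71 + 2/3·17 = 35.
Toxic: dull display gives 53 − 0 = 53; bright display gives 35 − 29 = 6. Stays. ✓
Palatable: dull display gives 53 − 0 = 53; bright display gives 35 − 50 = -15. Stays. ✓

Yes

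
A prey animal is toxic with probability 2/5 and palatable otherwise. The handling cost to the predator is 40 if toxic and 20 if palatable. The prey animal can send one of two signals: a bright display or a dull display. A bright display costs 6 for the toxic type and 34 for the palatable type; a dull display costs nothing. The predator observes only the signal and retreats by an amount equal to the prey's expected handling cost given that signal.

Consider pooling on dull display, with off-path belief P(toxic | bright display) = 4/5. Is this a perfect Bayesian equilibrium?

On the equilibrium path (dull display) the predator holds the prior 2/5 and pays 2/5·40 + 3/5·20 = 28. Off-path (bright display) belief 4/5 gives 4/5·40 + 1/5·20 = 36.
Toxic: dull display gives 28 − 0 = 28; bright display gives 36 − 6 = 30. Deviates. ✗
Palatable: dull display gives 28 − 0 = 28; bright display gives 36 − 34 = 2. Stays. ✓

No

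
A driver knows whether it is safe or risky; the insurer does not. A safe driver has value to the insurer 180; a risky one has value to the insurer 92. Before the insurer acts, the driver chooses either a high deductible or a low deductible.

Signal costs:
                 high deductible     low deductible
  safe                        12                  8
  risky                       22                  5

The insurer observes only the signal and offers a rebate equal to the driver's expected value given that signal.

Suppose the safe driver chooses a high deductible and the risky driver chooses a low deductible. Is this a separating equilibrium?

No

If types separate, high deductible earns payment 180 and low deductible earns 92.
Safe: high deductible gives 180 − 12 = 168; low deductible gives 92 − 8 = 84. No deviation. ✓
Risky: low deductible gives 92 − 5 = 87; high deductible gives 180 − 22 = 158. Would deviate. ✗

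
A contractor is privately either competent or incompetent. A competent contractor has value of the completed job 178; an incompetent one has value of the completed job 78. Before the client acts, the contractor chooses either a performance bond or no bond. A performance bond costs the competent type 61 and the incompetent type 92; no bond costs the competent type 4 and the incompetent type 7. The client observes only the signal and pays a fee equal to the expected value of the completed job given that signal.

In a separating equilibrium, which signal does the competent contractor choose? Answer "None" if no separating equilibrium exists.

None

Try competent → bond, incompetent → no bond:
  If types separate, bond earns payment 178 and no bond earns 78.
  Competent: bond gives 178 − 61 = 117; no bond gives 78 − 4 = 74. No deviation. ✓
  Incompetent: no bond gives 78 − 7 = 71; bond gives 178 − 92 = 86. Would deviate. ✗
Try competent → no bond, incompetent → bond:
  If types separate, no bond earns payment 178 and bond earns 78.
  Competent: no bond gives 178 − 4 = 174; bond gives 78 − 61 = 17. No deviation. ✓
  Incompetent: bond gives 78 − 92 = -14; no bond gives 178 − 7 = 171. Would deviate. ✗
Neither assignment is incentive-compatible.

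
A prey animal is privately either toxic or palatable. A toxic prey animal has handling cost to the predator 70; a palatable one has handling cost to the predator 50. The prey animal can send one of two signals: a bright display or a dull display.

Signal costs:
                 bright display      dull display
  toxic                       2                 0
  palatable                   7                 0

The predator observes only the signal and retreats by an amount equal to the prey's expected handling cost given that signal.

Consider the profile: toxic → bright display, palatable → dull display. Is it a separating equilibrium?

If types separate, bright display earns payment 70 and dull display earns 50.
Toxic: bright display gives 70 − 2 = 68; dull display gives 50 − 0 = 50. No deviation. ✓
Palatable: dull display gives 50 − 0 = 50; bright display gives 70 − 7 = 63. Would deviate. ✗

No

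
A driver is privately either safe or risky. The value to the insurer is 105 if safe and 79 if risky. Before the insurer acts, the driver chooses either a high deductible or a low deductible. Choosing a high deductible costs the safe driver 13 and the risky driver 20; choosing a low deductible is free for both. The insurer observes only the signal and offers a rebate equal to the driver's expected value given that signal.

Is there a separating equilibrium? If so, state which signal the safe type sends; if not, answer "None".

None

Try safe → high deductible, risky → low deductible:
  If types separate, high deductible earns payment 105 and low deductible earns 79.
  Safe: high deductible gives 105 − 13 = 92; low deductible gives 79 − 0 = 79. No deviation. ✓
  Risky: low deductible gives 79 − 0 = 79; high deductible gives 105 − 20 = 85. Would deviate. ✗
Try safe → low deductible, risky → high deductible:
  If types separate, low deductible earns payment 105 and high deductible earns 79.
  Safe: low deductible gives 105 − 0 = 105; high deductible gives 79 − 13 = 66. No deviation. ✓
  Risky: high deductible gives 79 − 20 = 59; low deductible gives 105 − 0 = 105. Would deviate. ✗
Neither assignment is incentive-compatible.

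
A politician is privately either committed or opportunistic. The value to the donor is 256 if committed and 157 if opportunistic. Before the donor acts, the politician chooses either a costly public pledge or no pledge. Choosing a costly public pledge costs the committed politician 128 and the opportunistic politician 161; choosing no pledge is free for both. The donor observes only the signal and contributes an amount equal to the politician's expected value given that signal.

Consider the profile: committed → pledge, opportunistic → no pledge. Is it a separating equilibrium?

If types separate, pledge earns payment 256 and no pledge earns 157.
Committed: pledge gives 256 − 128 = 128; no pledge gives 157 − 0 = 157. Would deviate. ✗
Opportunistic: no pledge gives 157 − 0 = 157; pledge gives 256 − 161 = 95. No deviation. ✓

No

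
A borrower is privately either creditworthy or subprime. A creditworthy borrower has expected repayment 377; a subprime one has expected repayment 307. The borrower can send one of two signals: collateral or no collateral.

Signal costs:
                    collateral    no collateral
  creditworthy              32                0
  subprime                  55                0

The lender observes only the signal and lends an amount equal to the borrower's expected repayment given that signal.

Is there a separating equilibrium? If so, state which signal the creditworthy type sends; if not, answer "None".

None

Try creditworthy → collateral, subprime → no collateral:
  If types separate, collateral earns payment 377 and no collateral earns 307.
  Creditworthy: collateral gives 377 − 32 = 345; no collateral gives 307 − 0 = 307. No deviation. ✓
  Subprime: no collateral gives 307 − 0 = 307; collateral gives 377 − 55 = 322. Would deviate. ✗
Try creditworthy → no collateral, subprime → collateral:
  If types separate, no collateral earns payment 377 and collateral earns 307.
  Creditworthy: no collateral gives 377 − 0 = 377; collateral gives 307 − 32 = 275. No deviation. ✓
  Subprime: collateral gives 307 − 55 = 252; no collateral gives 377 − 0 = 377. Would deviate. ✗
Neither assignment is incentive-compatible.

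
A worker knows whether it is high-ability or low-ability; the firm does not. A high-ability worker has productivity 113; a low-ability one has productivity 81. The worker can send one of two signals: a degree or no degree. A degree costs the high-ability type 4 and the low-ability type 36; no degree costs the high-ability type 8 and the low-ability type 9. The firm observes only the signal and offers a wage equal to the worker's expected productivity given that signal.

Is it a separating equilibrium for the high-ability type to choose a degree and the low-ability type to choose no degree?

No

If types separate, degree earns payment 113 and no degree earns 81.
High-ability: degree gives 113 − 4 = 109; no degree gives 81 − 8 = 73. No deviation. ✓
Low-ability: no degree gives 81 − 9 = 72; degree gives 113 − 36 = 77. Would deviate. ✗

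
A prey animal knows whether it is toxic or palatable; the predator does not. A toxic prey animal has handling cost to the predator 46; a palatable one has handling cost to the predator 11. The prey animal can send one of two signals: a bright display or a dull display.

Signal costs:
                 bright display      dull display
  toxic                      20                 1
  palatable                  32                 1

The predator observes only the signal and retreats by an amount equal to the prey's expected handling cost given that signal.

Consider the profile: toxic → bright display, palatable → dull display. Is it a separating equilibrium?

No

Under separation the predator infers type exactly: bright display → toxic (pays 46), dull display → palatable (pays 11).
Toxic: bright display gives 46 − 20 = 26; dull display gives 11 − 1 = 10. No deviation. ✓
Palatable: dull display gives 11 − 1 = 10; bright display gives 46 − 32 = 14. Would deviate. ✗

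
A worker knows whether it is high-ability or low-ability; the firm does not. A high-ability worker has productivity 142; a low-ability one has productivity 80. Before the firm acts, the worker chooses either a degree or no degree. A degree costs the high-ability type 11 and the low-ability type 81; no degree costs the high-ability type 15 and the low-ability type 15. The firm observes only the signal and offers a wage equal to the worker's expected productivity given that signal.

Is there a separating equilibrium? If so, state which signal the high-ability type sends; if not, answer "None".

Try high-ability → degree, low-ability → no degree:
  Under separation the firm infers type exactly: degree → high-ability (pays 142), no degree → low-ability (pays 80).
  High-ability: degree gives 142 − 11 = 131; no degree gives 80 − 15 = 65. No deviation. ✓
  Low-ability: no degree gives 80 − 15 = 65; degree gives 142 − 81 = 61. No deviation. ✓
Both hold — the high-ability type sends degree.

degree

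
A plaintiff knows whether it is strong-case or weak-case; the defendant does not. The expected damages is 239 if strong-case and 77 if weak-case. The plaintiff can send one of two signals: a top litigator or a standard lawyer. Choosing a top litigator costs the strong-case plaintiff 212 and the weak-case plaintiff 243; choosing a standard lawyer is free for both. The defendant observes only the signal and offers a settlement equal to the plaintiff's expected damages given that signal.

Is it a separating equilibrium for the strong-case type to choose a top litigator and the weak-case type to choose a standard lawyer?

No

Under separation the defendant infers type exactly: top litigator → strong-case (pays 239), standard lawyer → weak-case (pays 77).
Strong-case: top litigator gives 239 − 212 = 27; standard lawyer gives 77 − 0 = 77. Would deviate. ✗
Weak-case: standard lawyer gives 77 − 0 = 77; top litigator gives 239 − 243 = -4. No deviation. ✓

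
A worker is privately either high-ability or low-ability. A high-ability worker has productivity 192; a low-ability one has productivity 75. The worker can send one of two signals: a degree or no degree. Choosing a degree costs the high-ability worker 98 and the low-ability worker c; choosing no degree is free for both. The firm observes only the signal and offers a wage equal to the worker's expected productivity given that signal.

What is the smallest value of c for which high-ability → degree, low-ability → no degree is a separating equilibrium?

Under separation: degree → high-ability (pays 192); no degree → low-ability (pays 75).
High-ability: 192 − 98 = 94 ≥ 75 − 0 = 75. Holds regardless of c. ✓
Low-ability: 75 − 0 ≥ 192 − c, so c ≥ 192 − 75 = 117.

117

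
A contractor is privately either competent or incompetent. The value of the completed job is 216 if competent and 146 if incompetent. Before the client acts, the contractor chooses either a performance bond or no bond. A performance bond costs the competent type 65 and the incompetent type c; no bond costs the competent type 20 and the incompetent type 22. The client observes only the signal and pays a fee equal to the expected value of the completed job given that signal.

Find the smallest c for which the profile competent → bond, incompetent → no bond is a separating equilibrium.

Under separation: bond → competent (pays 216); no bond → incompetent (pays 146).
Competent: 216 − 65 = 151 ≥ 146 − 20 = 126. Holds regardless of c. ✓
Incompetent: 146 − 22 ≥ 216 − c, so c ≥ 216 − 124 = 92.

92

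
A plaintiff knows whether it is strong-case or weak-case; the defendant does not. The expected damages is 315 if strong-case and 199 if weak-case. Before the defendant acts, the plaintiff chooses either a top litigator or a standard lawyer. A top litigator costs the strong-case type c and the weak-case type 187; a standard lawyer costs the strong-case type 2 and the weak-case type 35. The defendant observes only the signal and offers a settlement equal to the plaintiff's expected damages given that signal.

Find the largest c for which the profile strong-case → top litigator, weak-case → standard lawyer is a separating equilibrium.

Under separation: top litigator → strong-case (pays 315); standard lawyer → weak-case (pays 199).
Weak-case: 199 − 35 = 164 ≥ 315 − 187 = 128. Holds regardless of c. ✓
Strong-case: 315 − c ≥ 199 − 2, so c ≤ 315 − 197 = 118.

118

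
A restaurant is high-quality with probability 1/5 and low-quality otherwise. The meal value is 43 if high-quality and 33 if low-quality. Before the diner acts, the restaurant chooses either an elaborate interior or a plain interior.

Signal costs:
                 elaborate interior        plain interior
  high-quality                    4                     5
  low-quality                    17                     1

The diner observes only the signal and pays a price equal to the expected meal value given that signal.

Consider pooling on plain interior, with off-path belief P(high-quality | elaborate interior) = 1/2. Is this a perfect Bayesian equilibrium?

No

On the equilibrium path (plain interior) the diner holds the prior 1/5 and pays 1/5·43 + 4/5·33 = 35. Off-path (elaborate interior) belief 1/2 gives 1/2·43 + 1/2·33 = 38.
High-quality: plain interior gives 35 − 5 = 30; elaborate interior gives 38 − 4 = 34. Deviates. ✗
Low-quality: plain interior gives 35 − 1 = 34; elaborate interior gives 38 − 17 = 21. Stays. ✓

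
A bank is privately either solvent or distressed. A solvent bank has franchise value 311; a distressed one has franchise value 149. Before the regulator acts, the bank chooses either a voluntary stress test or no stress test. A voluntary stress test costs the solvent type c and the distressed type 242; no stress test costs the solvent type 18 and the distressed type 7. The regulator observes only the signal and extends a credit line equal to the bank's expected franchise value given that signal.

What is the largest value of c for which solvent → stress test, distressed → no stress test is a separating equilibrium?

180

Under separation: stress test → solvent (pays 311); no stress test → distressed (pays 149).
Distressed: 149 − 7 = 142 ≥ 311 − 242 = 69. Holds regardless of c. ✓
Solvent: 311 − c ≥ 149 − 18, so c ≤ 311 − 131 = 180.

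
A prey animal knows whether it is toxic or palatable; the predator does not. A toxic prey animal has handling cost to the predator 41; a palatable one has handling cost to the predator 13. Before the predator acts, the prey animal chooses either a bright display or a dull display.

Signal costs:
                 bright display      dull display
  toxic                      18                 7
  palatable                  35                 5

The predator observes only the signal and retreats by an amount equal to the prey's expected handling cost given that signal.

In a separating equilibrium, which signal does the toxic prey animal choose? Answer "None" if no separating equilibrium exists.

Try toxic → bright display, palatable → dull display:
  Under separation the predator infers type exactly: bright display → toxic (pays 41), dull display → palatable (pays 13).
  Toxic: bright display gives 41 − 18 = 23; dull display gives 13 − 7 = 6. No deviation. ✓
  Palatable: dull display gives 13 − 5 = 8; bright display gives 41 − 35 = 6. No deviation. ✓
Both hold — the toxic type sends bright display.

bright display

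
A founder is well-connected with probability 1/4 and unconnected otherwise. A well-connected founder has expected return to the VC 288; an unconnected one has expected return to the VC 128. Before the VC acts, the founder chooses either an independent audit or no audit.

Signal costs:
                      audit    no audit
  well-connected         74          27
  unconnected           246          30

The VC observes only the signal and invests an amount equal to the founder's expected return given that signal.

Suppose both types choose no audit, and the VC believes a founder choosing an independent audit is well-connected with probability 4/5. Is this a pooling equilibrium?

No

At the pooled signal (no audit) the VC holds the prior 1/4 and pays 1/4·288 + 3/4·128 = 168. Off-path (audit) belief 4/5 gives 4/5·288 + 1/5·128 = 256.
Well-connected: no audit gives 168 − 27 = 141; audit gives 256 − 74 = 182. Deviates. ✗
Unconnected: no audit gives 168 − 30 = 138; audit gives 256 − 246 = 10. Stays. ✓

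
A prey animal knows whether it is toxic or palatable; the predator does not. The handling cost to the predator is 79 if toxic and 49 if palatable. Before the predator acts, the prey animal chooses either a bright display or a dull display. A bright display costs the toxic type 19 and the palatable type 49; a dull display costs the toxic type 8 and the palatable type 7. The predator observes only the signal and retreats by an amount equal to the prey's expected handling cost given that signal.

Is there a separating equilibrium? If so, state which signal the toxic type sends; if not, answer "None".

bright display

Try toxic → bright display, palatable → dull display:
  If types separate, bright display earns payment 79 and dull display earns 49.
  Toxic: bright display gives 79 − 19 = 60; dull display gives 49 − 8 = 41. No deviation. ✓
  Palatable: dull display gives 49 − 7 = 42; bright display gives 79 − 49 = 30. No deviation. ✓
Both hold — the toxic type sends bright display.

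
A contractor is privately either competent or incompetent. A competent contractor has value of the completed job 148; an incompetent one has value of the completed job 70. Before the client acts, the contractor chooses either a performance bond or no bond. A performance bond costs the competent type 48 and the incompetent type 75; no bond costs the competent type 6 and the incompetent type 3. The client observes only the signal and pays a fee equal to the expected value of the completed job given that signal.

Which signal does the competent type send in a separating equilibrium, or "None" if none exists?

Try competent → bond, incompetent → no bond:
  Under separation the client infers type exactly: bond → competent (pays 148), no bond → incompetent (pays 70).
  Competent: bond gives 148 − 48 = 100; no bond gives 70 − 6 = 64. No deviation. ✓
  Incompetent: no bond gives 70 − 3 = 67; bond gives 148 − 75 = 73. Would deviate. ✗
Try competent → no bond, incompetent → bond:
  Under separation the client infers type exactly: no bond → competent (pays 148), bond → incompetent (pays 70).
  Competent: no bond gives 148 − 6 = 142; bond gives 70 − 48 = 22. No deviation. ✓
  Incompetent: bond gives 70 − 75 = -5; no bond gives 148 − 3 = 145. Would deviate. ✗
Neither assignment is incentive-compatible.

None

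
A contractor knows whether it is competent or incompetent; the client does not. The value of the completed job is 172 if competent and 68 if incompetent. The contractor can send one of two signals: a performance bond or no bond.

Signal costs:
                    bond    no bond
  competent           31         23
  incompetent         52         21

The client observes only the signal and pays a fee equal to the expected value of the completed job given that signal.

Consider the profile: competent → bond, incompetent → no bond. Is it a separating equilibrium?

No

If types separate, bond earns payment 172 and no bond earns 68.
Competent: bond gives 172 − 31 = 141; no bond gives 68 − 23 = 45. No deviation. ✓
Incompetent: no bond gives 68 − 21 = 47; bond gives 172 − 52 = 120. Would deviate. ✗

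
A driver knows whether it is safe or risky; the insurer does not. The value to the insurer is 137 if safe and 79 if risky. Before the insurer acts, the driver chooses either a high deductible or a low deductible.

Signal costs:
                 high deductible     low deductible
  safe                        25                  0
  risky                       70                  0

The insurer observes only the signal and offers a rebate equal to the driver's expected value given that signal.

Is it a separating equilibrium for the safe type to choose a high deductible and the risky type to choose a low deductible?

Yes

Under separation the insurer infers type exactly: high deductible → safe (pays 137), low deductible → risky (pays 79).
Safe: high deductible gives 137 − 25 = 112; low deductible gives 79 − 0 = 79. No deviation. ✓
Risky: low deductible gives 79 − 0 = 79; high deductible gives 137 − 70 = 67. No deviation. ✓
Both incentive constraints hold.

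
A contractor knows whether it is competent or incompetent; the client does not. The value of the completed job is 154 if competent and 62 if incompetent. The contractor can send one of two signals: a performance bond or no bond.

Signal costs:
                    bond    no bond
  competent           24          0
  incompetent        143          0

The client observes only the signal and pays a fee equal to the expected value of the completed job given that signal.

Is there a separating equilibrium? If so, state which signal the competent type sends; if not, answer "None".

bond

Try competent → bond, incompetent → no bond:
  Under separation the client infers type exactly: bond → competent (pays 154), no bond → incompetent (pays 62).
  Competent: bond gives 154 − 24 = 130; no bond gives 62 − 0 = 62. No deviation. ✓
  Incompetent: no bond gives 62 − 0 = 62; bond gives 154 − 143 = 11. No deviation. ✓
Both hold — the competent type sends bond.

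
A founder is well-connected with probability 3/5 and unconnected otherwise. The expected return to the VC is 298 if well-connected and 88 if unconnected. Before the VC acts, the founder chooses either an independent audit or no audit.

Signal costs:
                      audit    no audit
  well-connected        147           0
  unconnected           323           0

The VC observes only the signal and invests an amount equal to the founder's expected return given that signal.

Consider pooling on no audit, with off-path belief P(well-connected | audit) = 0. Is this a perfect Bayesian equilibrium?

Yes

On the equilibrium path (no audit) the VC holds the prior 3/5 and pays 3/5·298 + 2/5·88 = 214. Off-path (audit) belief 0 gives 0·298 + 1·88 = 88.
Well-connected: no audit gives 214 − 0 = 214; audit gives 88 − 147 = -59. Stays. ✓
Unconnected: no audit gives 214 − 0 = 214; audit gives 88 − 323 = -235. Stays. ✓
Beliefs are Bayes-consistent on-path and both types best-respond.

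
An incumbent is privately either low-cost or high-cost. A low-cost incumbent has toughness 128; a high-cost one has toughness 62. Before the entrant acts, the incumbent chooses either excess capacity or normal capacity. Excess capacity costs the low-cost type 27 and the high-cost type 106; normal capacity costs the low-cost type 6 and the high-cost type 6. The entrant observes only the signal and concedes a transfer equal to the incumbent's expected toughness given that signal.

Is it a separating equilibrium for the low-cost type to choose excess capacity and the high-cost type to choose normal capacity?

If types separate, excess capacity earns payment 128 and normal capacity earns 62.
Low-cost: excess capacity gives 128 − 27 = 101; normal capacity gives 62 − 6 = 56. No deviation. ✓
High-cost: normal capacity gives 62 − 6 = 56; excess capacity gives 128 − 106 = 22. No deviation. ✓
Both incentive constraints hold.

Yes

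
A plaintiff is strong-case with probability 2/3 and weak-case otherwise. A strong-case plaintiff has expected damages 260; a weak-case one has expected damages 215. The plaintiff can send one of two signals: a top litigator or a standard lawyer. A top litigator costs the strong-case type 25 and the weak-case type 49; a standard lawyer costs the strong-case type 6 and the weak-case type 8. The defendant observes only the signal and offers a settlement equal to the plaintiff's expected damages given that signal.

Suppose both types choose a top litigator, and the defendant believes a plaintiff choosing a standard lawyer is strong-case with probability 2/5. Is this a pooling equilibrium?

On the equilibrium path (top litigator) the defendant holds the prior 2/3 and pays 2/3·260 + 1/3·215 = 245. Off-path (standard lawyer) belief 2/5 gives 2/5·260 + 3/5·215 = 233.
Strong-case: top litigator gives 245 − 25 = 220; standard lawyer gives 233 − 6 = 227. Deviates. ✗
Weak-case: top litigator gives 245 − 49 = 196; standard lawyer gives 233 − 8 = 225. Deviates. ✗

No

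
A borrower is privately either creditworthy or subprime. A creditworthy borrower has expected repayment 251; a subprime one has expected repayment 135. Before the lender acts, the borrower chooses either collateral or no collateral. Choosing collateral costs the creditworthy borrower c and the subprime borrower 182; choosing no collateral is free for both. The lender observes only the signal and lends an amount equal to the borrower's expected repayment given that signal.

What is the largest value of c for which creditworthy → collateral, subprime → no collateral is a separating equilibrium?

116

Under separation: collateral → creditworthy (pays 251); no collateral → subprime (pays 135).
Subprime: 135 − 0 = 135 ≥ 251 − 182 = 69. Holds regardless of c. ✓
Creditworthy: 251 − c ≥ 135 − 0, so c ≤ 251 − 135 = 116.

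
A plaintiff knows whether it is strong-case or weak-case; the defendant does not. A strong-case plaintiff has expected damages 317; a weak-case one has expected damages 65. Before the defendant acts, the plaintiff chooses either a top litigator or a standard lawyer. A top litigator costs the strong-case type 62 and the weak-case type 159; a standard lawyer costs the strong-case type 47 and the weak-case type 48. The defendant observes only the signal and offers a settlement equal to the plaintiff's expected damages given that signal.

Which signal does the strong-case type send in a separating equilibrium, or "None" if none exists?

None

Try strong-case → top litigator, weak-case → standard lawyer:
  Under separation the defendant infers type exactly: top litigator → strong-case (pays 317), standard lawyer → weak-case (pays 65).
  Strong-case: top litigator gives 317 − 62 = 255; standard lawyer gives 65 − 47 = 18. No deviation. ✓
  Weak-case: standard lawyer gives 65 − 48 = 17; top litigator gives 317 − 159 = 158. Would deviate. ✗
Try strong-case → standard lawyer, weak-case → top litigator:
  Under separation the defendant infers type exactly: standard lawyer → strong-case (pays 317), top litigator → weak-case (pays 65).
  Strong-case: standard lawyer gives 317 − 47 = 270; top litigator gives 65 − 62 = 3. No deviation. ✓
  Weak-case: top litigator gives 65 − 159 = -94; standard lawyer gives 317 − 48 = 269. Would deviate. ✗
Neither assignment is incentive-compatible.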